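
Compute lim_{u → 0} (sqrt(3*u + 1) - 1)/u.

A 0/0 form; rationalise with √(1 + 3u) + √1. This collapses the numerator to 3u, leaving 3/(√(1 + 3u) + √1) → 3/(2√1) = 3/2.

3/2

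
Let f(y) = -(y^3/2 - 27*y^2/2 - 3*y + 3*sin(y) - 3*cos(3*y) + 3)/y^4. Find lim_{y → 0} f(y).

Substitution gives 0/0; apply L'Hôpital's rule 4 times.
After differentiating numerator and denominator 4 times the quotient is (3*sin(y) - 243*cos(3*y))/(-24); at y = 0 this is 81/8.

81/8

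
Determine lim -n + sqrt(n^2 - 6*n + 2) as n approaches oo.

This has the form ∞ − ∞. Multiply and divide by the conjugate √(n^2 - 6*n + 2) + n.
That gives (-6n + 2) / (√(n^2 - 6*n + 2) + n).
Divide numerator and denominator by n: the limit is -6/(2·1) = -3.

-3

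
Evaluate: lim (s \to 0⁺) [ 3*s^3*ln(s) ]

This is a 0·(−∞) form. Rewrite as 3·ln(s) / s^(−3) and apply L'Hôpital:
the derivative quotient is 3·(1/s) / (−3·s^(−4)) = (-3/3)·s^3 → 0.

0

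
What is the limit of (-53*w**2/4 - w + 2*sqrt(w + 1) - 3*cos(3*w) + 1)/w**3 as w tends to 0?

Substitution gives 0/0; apply L'Hôpital's rule 3 times.
After differentiating numerator and denominator 3 times the quotient is (-81*sin(3*w) + 3/(4*(w + 1)^(5/2)))/(6); at w = 0 this is 1/8.

1/8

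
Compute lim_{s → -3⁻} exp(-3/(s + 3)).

As s → -3⁻, -3/(s + 3) → +∞, so e^(-3/(s + 3)) → ∞.

∞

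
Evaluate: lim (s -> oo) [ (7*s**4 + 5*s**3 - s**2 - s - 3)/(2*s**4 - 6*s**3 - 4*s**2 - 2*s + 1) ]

7/2

Numerator and denominator both have degree 4.
Dividing every term by s^4, all lower-order terms vanish and the limit is the ratio of leading coefficients, 7/(2) = 7/2.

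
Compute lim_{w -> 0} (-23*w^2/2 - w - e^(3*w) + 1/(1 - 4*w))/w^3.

119/2

Substitution gives 0/0 (the numerator vanishes to order 3).
Expand each term to order w^3: the coefficient of w^3 in 1/(1 - 4w) is 64 and in −e^(3w) is -9/2.
Lower-order terms cancel with the polynomial part, so the numerator is (119/2)·w^3 + o(w^3), and the limit is (119/2)/(1) = 119/2.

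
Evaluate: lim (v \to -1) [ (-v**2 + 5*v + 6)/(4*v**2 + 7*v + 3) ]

-7

Direct substitution gives 0/0, so factor. Both numerator and denominator have (v + 1) as a factor.
After cancelling, the expression reduces to (6 - v)/(4*v + 3).
Substituting v = -1 gives -7.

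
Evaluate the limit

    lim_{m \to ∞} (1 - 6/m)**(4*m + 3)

Write it as [(1 - 6/m)^m]^(4) · (1 - 6/m)^(3). The bracketed term tends to e^(-6) and the second factor to 1, so the limit is e^(-24).

e^(-24)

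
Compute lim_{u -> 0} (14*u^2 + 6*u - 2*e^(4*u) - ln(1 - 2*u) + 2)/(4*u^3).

-14/3

Substitution gives 0/0 (the numerator vanishes to order 3).
Expand each term to order u^3: the coefficient of u^3 in −ln(1 - 2u) is 8/3 and in -2·e^(4u) is -64/3.
Lower-order terms cancel with the polynomial part, so the numerator is (-56/3)·u^3 + o(u^3), and the limit is (-56/3)/(4) = -14/3.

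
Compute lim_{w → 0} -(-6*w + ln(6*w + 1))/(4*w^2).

Direct substitution gives 0/0.
Apply L'Hôpital: lim (-6 + 6/(6*w + 1))/(-8*w), still 0/0.
After 2 applications of L'Hôpital's rule the quotient is (-36/(6*w + 1)^2)/(-8); substituting w = 0 gives 9/2.

9/2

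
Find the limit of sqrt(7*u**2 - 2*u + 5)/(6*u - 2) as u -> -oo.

For large |u|, √(7*u^2 - 2*u + 5) ≈ √7·|u| and the denominator ≈ 6u.
Since u → −∞, |u| = −u, giving −√7/(6) = -√(7)/6.

-√(7)/6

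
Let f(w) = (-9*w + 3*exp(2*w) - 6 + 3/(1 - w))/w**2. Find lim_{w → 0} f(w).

9

Substitution gives 0/0 (the numerator vanishes to order 2).
Expand each term to order w^2: the coefficient of w^2 in 3·1/(1 - w) is 3 and in 3·e^(2w) is 6.
Lower-order terms cancel with the polynomial part, so the numerator is (9)·w^2 + o(w^2), and the limit is (9)/(1) = 9.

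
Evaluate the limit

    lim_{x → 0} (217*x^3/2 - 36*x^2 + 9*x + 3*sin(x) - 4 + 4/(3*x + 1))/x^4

324

Substitution gives 0/0 (the numerator vanishes to order 4).
Expand each term to order x^4: the coefficient of x^4 in 3·sin(x) is 0 and in 4·1/(1 + 3x) is 324.
Lower-order terms cancel with the polynomial part, so the numerator is (324)·x^4 + o(x^4), and the limit is (324)/(1) = 324.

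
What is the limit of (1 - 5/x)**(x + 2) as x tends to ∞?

e^(-5)

Let L be the limit and take ln: ln L = lim (x + 2)·ln(1 - 5/x) = lim (x + 2)·(-5/x + O(1/x²)) = -5.
Hence L = e^(-5).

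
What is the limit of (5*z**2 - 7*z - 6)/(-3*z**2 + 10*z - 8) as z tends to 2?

Since z = 2 makes numerator and denominator zero, (z - 2) divides both.
Cancelling it gives (5*z + 3)/(4 - 3*z); now plug in z = 2 to get -13/2.

-13/2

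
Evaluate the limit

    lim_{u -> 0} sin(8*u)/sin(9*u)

Substitution gives 0/0.
Divide numerator and denominator by u: sin(8u)/u → 8 and sin(9u)/u → 9, so the limit is 1·8/9 = 8/9.

8/9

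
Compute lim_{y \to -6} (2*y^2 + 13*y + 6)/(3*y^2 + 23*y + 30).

Since y = -6 makes numerator and denominator zero, (y + 6) divides both.
Cancelling it gives (2*y + 1)/(3*y + 5); now plug in y = -6 to get 11/13.

11/13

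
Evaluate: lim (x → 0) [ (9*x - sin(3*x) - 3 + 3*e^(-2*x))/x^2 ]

6

Substitution gives 0/0; apply L'Hôpital's rule 2 times.
After differentiating numerator and denominator 2 times the quotient is (9*sin(3*x) + 12*e^(-2*x))/(2); at x = 0 this is 6.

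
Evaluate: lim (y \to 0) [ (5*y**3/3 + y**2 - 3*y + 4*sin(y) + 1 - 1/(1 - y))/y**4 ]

-1

Substitution gives 0/0 (the numerator vanishes to order 4).
Expand each term to order y^4: the coefficient of y^4 in 4·sin(y) is 0 and in −1/(1 - y) is -1.
Lower-order terms cancel with the polynomial part, so the numerator is (-1)·y^4 + o(y^4), and the limit is (-1)/(1) = -1.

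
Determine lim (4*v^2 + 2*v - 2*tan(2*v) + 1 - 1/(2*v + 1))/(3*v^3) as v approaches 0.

Substitution gives 0/0; apply L'Hôpital's rule 3 times.
After differentiating numerator and denominator 3 times the quotient is (-64*tan(2*v)^2/cos(2*v)^2 - 32/cos(2*v)^4 + 48/(2*v + 1)^4)/(18); at v = 0 this is 8/9.

8/9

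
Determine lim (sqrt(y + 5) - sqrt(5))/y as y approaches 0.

Substitution gives 0/0. Multiply numerator and denominator by the conjugate √(5 + y) + √5.
The numerator becomes (5 + y) − 5 = y, so the expression simplifies to 1/(√(5 + y) + √5).
Letting y → 0 gives 1/(2√5) = √(5)/10.

√(5)/10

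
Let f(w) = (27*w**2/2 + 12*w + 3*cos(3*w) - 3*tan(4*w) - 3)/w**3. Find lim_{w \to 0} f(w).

Substitution gives 0/0; apply L'Hôpital's rule 3 times.
After differentiating numerator and denominator 3 times the quotient is (81*sin(3*w) - 1152*tan(4*w)^4 - 1536*tan(4*w)^2 - 384)/(6); at w = 0 this is -64.

-64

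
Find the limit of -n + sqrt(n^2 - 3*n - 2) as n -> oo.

-3/2

This has the form ∞ − ∞. Multiply and divide by the conjugate √(n^2 - 3*n - 2) + n.
That gives (-3n - 2) / (√(n^2 - 3*n - 2) + n).
Divide numerator and denominator by n: the limit is -3/(2·1) = -3/2.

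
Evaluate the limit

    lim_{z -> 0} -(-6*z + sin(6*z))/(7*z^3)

Direct substitution gives 0/0.
Apply L'Hôpital: lim (6*cos(6*z) - 6)/(-21*z^2), still 0/0.
Apply L'Hôpital: lim (-36*sin(6*z))/(-42*z), still 0/0.
After 3 applications of L'Hôpital's rule the quotient is (-216*cos(6*z))/(-42); substituting z = 0 gives 36/7.

36/7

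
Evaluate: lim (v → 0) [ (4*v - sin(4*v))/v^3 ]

Direct substitution gives 0/0.
Apply L'Hôpital: lim (4 - 4*cos(4*v))/(3*v^2), still 0/0.
Apply L'Hôpital: lim (16*sin(4*v))/(6*v), still 0/0.
After 3 applications of L'Hôpital's rule the quotient is (64*cos(4*v))/(6); substituting v = 0 gives 32/3.

32/3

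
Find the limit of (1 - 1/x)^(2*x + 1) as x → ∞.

e^(-2)

Write it as [(1 - 1/x)^x]^(2) · (1 - 1/x)^(1). The bracketed term tends to e^(-1) and the second factor to 1, so the limit is e^(-2).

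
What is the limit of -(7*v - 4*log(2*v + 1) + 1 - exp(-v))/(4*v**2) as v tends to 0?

Substitution gives 0/0 (the numerator vanishes to order 2).
Expand each term to order v^2: the coefficient of v^2 in -4·ln(1 + 2v) is 8 and in −e^(-v) is -1/2.
Lower-order terms cancel with the polynomial part, so the numerator is (15/2)·v^2 + o(v^2), and the limit is (15/2)/(-4) = -15/8.

-15/8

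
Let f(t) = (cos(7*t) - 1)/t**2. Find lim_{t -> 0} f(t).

Direct substitution gives 0/0.
Apply L'Hôpital: lim (-7*sin(7*t))/(2*t), still 0/0.
After 2 applications of L'Hôpital's rule the quotient is (-49*cos(7*t))/(2); substituting t = 0 gives -49/2.

-49/2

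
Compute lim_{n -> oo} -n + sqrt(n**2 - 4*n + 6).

An ∞ − ∞ form. Rationalising with the conjugate, the difference becomes (-4n + 6) / (√(n^2 - 4*n + 6) + n).
For large n the denominator behaves like 2·n, so the quotient tends to -4/2 = -2.

-2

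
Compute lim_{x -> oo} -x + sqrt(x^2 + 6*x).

An ∞ − ∞ form. Rationalising with the conjugate, the difference becomes (6x) / (√(x^2 + 6*x) + x).
For large x the denominator behaves like 2·x, so the quotient tends to 6/2 = 3.

3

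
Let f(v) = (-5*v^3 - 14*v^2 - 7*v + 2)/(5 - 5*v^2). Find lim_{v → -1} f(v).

3/5

Since v = -1 makes numerator and denominator zero, (v + 1) divides both.
Cancelling it gives (-5*v^2 - 9*v + 2)/(5 - 5*v); now plug in v = -1 to get 3/5.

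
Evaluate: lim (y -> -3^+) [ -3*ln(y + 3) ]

As y → -3⁺, y + 3 → 0⁺ and ln(y + 3) → −∞.
Multiplying by -3 gives ∞.

∞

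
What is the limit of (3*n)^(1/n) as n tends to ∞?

1

Base → ∞ and exponent → 0: an ∞^0 form.
Take logs: (1/n)·ln(3·n^1) = (ln 3 + 1·ln n)/n → 0.
So the limit is e^0 = 1.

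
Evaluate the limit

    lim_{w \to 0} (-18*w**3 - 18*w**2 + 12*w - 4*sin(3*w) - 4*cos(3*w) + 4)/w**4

-27/2

Substitution gives 0/0 (the numerator vanishes to order 4).
Expand each term to order w^4: the coefficient of w^4 in -4·sin(3w) is 0 and in -4·cos(3w) is -27/2.
Lower-order terms cancel with the polynomial part, so the numerator is (-27/2)·w^4 + o(w^4), and the limit is (-27/2)/(1) = -27/2.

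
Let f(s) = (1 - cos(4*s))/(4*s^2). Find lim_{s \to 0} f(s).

2

Substitution gives 0/0.
Use (1 − cos u)/u² → 1/2 with u = 4s: the limit is 4²/(2·4) = 2.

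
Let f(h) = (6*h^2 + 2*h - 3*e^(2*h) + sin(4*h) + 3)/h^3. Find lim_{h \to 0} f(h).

-44/3

Substitution gives 0/0; apply L'Hôpital's rule 3 times.
After differentiating numerator and denominator 3 times the quotient is (-24*e^(2*h) - 64*cos(4*h))/(6); at h = 0 this is -44/3.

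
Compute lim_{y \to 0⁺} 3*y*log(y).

0

This is a 0·(−∞) form. Rewrite as 3·ln(y) / y^(−1) and apply L'Hôpital:
the derivative quotient is 3·(1/y) / (−1·y^(−2)) = (-3/1)·y^1 → 0.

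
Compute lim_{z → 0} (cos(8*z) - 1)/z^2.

Direct substitution gives 0/0.
Apply L'Hôpital: lim (-8*sin(8*z))/(2*z), still 0/0.
After 2 applications of L'Hôpital's rule the quotient is (-64*cos(8*z))/(2); substituting z = 0 gives -32.

-32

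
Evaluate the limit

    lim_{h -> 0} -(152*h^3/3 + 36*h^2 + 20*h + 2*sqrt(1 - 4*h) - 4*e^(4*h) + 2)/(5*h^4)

Substitution gives 0/0 (the numerator vanishes to order 4).
Expand each term to order h^4: the coefficient of h^4 in -4·e^(4h) is -128/3 and in 2·√(1 - 4h) is -20.
Lower-order terms cancel with the polynomial part, so the numerator is (-188/3)·h^4 + o(h^4), and the limit is (-188/3)/(-5) = 188/15.

188/15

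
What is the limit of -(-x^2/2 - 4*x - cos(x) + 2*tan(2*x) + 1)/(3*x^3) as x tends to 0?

-16/9

Substitution gives 0/0 (the numerator vanishes to order 3).
Expand each term to order x^3: the coefficient of x^3 in 2·tan(2x) is 16/3 and in −cos(x) is 0.
Lower-order terms cancel with the polynomial part, so the numerator is (16/3)·x^3 + o(x^3), and the limit is (16/3)/(-3) = -16/9.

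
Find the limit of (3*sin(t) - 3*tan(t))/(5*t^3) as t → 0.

Substitution gives 0/0; apply L'Hôpital's rule 3 times.
After differentiating numerator and denominator 3 times the quotient is (-3*cos(t) - 18*tan(t)^4 - 24*tan(t)^2 - 6)/(30); at t = 0 this is -3/10.

-3/10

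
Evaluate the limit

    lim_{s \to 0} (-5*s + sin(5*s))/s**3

Direct substitution gives 0/0.
Apply L'Hôpital: lim (5*cos(5*s) - 5)/(3*s^2), still 0/0.
Apply L'Hôpital: lim (-25*sin(5*s))/(6*s), still 0/0.
After 3 applications of L'Hôpital's rule the quotient is (-125*cos(5*s))/(6); substituting s = 0 gives -125/6.

-125/6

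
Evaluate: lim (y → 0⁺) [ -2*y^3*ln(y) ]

This is a 0·(−∞) form. Rewrite as -2·ln(y) / y^(−3) and apply L'Hôpital:
the derivative quotient is -2·(1/y) / (−3·y^(−4)) = (2/3)·y^3 → 0.

0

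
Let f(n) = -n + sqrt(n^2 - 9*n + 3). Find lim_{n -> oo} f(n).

An ∞ − ∞ form. Rationalising with the conjugate, the difference becomes (-9n + 3) / (√(n^2 - 9*n + 3) + n).
For large n the denominator behaves like 2·n, so the quotient tends to -9/2 = -9/2.

-9/2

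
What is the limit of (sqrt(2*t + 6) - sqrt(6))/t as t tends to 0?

√(6)/6

A 0/0 form; rationalise with √(6 + 2t) + √6. This collapses the numerator to 2t, leaving 2/(√(6 + 2t) + √6) → 2/(2√6) = √(6)/6.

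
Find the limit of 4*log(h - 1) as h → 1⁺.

As h → 1⁺, h - 1 → 0⁺ and ln(h - 1) → −∞.
Multiplying by 4 gives -∞.

-∞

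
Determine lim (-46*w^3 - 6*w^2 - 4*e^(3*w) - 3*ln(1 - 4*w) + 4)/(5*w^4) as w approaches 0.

357/10

Substitution gives 0/0; apply L'Hôpital's rule 4 times.
After differentiating numerator and denominator 4 times the quotient is (-324*e^(3*w) + 4608/(4*w - 1)^4)/(120); at w = 0 this is 357/10.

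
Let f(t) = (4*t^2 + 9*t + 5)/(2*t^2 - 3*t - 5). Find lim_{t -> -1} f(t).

-1/7

At t = -1 both the top and bottom vanish — a removable singularity. Factoring out (t + 1) from each leaves (4*t + 5)/(2*t - 5), which at t = -1 equals -1/7.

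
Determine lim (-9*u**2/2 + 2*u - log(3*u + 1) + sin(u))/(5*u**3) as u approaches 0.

-11/6

Substitution gives 0/0 (the numerator vanishes to order 3).
Expand each term to order u^3: the coefficient of u^3 in −ln(1 + 3u) is -9 and in sin(u) is -1/6.
Lower-order terms cancel with the polynomial part, so the numerator is (-55/6)·u^3 + o(u^3), and the limit is (-55/6)/(5) = -11/6.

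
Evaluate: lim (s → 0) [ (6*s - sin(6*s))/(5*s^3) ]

Direct substitution gives 0/0.
Apply L'Hôpital: lim (6 - 6*cos(6*s))/(15*s^2), still 0/0.
Apply L'Hôpital: lim (36*sin(6*s))/(30*s), still 0/0.
After 3 applications of L'Hôpital's rule the quotient is (216*cos(6*s))/(30); substituting s = 0 gives 36/5.

36/5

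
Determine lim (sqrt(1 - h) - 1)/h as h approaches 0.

-1/2

A 0/0 form; rationalise with √(1 - h) + √1. This collapses the numerator to -h, leaving -1/(√(1 - h) + √1) → -1/(2√1) = -1/2.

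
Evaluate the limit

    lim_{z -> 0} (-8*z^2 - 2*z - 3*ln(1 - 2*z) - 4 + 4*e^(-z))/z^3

22/3

Substitution gives 0/0; apply L'Hôpital's rule 3 times.
After differentiating numerator and denominator 3 times the quotient is (-4*e^(-z) - 48/(2*z - 1)^3)/(6); at z = 0 this is 22/3.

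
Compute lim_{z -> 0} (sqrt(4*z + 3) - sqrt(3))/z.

Substitution gives 0/0. Multiply numerator and denominator by the conjugate √(3 + 4z) + √3.
The numerator becomes (3 + 4z) − 3 = 4z, so the expression simplifies to 4/(√(3 + 4z) + √3).
Letting z → 0 gives 4/(2√3) = 2*√(3)/3.

2*√(3)/3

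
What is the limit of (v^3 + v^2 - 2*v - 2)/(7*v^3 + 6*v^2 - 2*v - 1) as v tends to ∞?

Numerator and denominator both have degree 3.
Dividing every term by v^3, all lower-order terms vanish and the limit is the ratio of leading coefficients, 1/(7) = 1/7.

1/7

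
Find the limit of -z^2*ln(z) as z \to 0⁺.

0

This is a 0·(−∞) form. Rewrite as -1·ln(z) / z^(−2) and apply L'Hôpital:
the derivative quotient is -1·(1/z) / (−2·z^(−3)) = (1/2)·z^2 → 0.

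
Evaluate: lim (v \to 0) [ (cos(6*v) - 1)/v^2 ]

Direct substitution gives 0/0.
Apply L'Hôpital: lim (-6*sin(6*v))/(2*v), still 0/0.
After 2 applications of L'Hôpital's rule the quotient is (-36*cos(6*v))/(2); substituting v = 0 gives -18.

-18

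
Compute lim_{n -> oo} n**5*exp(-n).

0

Write as n^5/e^{1n}, an ∞/∞ form.
Exponential growth dominates any polynomial, so repeated L'Hôpital (or the standard result) gives 0.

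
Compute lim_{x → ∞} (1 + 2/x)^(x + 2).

e^(2)

The base → 1 and the exponent → ∞: a 1^∞ form.
Take logarithms: (x + 2)·ln(1 + 2/x). Since ln(1+u) ~ u for small u, this behaves like (x)·(2/x) → 2.
So the limit is e^(2).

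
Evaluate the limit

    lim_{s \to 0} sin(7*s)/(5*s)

Substitution gives 0/0.
Write it as (7/5)·sin(7s)/(7s); since sin(u)/u → 1, the limit is 7/5.

7/5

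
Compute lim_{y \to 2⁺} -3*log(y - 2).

∞

As y → 2⁺, y - 2 → 0⁺ and ln(y - 2) → −∞.
Multiplying by -3 gives ∞.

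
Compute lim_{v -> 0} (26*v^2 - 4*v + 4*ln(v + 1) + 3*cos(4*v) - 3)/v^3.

4/3

Substitution gives 0/0; apply L'Hôpital's rule 3 times.
After differentiating numerator and denominator 3 times the quotient is (192*sin(4*v) + 8/(v + 1)^3)/(6); at v = 0 this is 4/3.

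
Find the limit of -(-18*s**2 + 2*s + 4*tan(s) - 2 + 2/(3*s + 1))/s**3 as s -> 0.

158/3

Substitution gives 0/0; apply L'Hôpital's rule 3 times.
After differentiating numerator and denominator 3 times the quotient is (24*tan(s)^2/cos(s)^2 + 8/cos(s)^2 - 324/(3*s + 1)^4)/(-6); at s = 0 this is 158/3.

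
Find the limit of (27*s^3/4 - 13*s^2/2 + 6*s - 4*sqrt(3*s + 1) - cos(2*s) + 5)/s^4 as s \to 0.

1151/96

Substitution gives 0/0 (the numerator vanishes to order 4).
Expand each term to order s^4: the coefficient of s^4 in -4·√(1 + 3s) is 405/32 and in −cos(2s) is -2/3.
Lower-order terms cancel with the polynomial part, so the numerator is (1151/96)·s^4 + o(s^4), and the limit is (1151/96)/(1) = 1151/96.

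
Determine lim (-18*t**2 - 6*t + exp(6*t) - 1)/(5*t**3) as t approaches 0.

36/5

Direct substitution gives 0/0.
Apply L'Hôpital: lim (-36*t + 6*e^(6*t) - 6)/(15*t^2), still 0/0.
Apply L'Hôpital: lim (36*e^(6*t) - 36)/(30*t), still 0/0.
After 3 applications of L'Hôpital's rule the quotient is (216*e^(6*t))/(30); substituting t = 0 gives 36/5.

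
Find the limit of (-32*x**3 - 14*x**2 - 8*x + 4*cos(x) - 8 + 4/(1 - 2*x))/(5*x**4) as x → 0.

Substitution gives 0/0; apply L'Hôpital's rule 4 times.
After differentiating numerator and denominator 4 times the quotient is (4*cos(x) - 1536/(2*x - 1)^5)/(120); at x = 0 this is 77/6.

77/6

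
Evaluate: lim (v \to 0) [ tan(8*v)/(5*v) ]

Substitution gives 0/0.
Since tan(u)/u → 1 as u → 0, tan(8v)/(8v) → 1 and the limit is 8/5.

8/5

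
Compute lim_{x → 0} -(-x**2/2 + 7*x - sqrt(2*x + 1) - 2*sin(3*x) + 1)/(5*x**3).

Substitution gives 0/0 (the numerator vanishes to order 3).
Expand each term to order x^3: the coefficient of x^3 in −√(1 + 2x) is -1/2 and in -2·sin(3x) is 9.
Lower-order terms cancel with the polynomial part, so the numerator is (17/2)·x^3 + o(x^3), and the limit is (17/2)/(-5) = -17/10.

-17/10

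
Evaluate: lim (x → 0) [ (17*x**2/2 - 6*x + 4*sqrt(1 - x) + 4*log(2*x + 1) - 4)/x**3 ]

125/12

Substitution gives 0/0; apply L'Hôpital's rule 3 times.
After differentiating numerator and denominator 3 times the quotient is (64/(2*x + 1)^3 - 3/(2*(1 - x)^(5/2)))/(6); at x = 0 this is 125/12.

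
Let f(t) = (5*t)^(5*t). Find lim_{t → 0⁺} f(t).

1

Base → 0⁺ and exponent → 0⁺: a 0^0 form.
Take logs: 5t·ln(5t). This is 0·(−∞); rewriting as ln(5t)/(1/(5t)) and applying L'Hôpital gives 0.
Hence the limit is e^0 = 1.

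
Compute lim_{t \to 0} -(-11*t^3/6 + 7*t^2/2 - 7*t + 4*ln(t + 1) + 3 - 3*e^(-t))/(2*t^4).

9/16

Substitution gives 0/0 (the numerator vanishes to order 4).
Expand each term to order t^4: the coefficient of t^4 in 4·ln(1 + t) is -1 and in -3·e^(-t) is -1/8.
Lower-order terms cancel with the polynomial part, so the numerator is (-9/8)·t^4 + o(t^4), and the limit is (-9/8)/(-2) = 9/16.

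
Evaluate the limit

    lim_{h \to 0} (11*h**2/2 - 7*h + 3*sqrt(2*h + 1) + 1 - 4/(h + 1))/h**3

Substitution gives 0/0; apply L'Hôpital's rule 3 times.
After differentiating numerator and denominator 3 times the quotient is (9/(2*h + 1)^(5/2) + 24/(h + 1)^4)/(6); at h = 0 this is 11/2.

11/2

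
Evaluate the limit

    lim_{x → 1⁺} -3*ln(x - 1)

∞

As x → 1⁺, x - 1 → 0⁺ and ln(x - 1) → −∞.
Multiplying by -3 gives ∞.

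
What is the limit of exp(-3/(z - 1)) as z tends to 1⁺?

As z → 1⁺, -3/(z - 1) → −∞, so e^(-3/(z - 1)) → 0.

0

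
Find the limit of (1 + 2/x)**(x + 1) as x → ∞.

e^(2)

The base → 1 and the exponent → ∞: a 1^∞ form.
Take logarithms: (x + 1)·ln(1 + 2/x). Since ln(1+u) ~ u for small u, this behaves like (x)·(2/x) → 2.
So the limit is e^(2).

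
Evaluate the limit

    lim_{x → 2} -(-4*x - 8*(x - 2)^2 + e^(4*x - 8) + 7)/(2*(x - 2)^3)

-16/3

Direct substitution gives 0/0.
Apply L'Hôpital: lim (-16*x + 4*e^(4*x - 8) + 28)/(-6*(x - 2)^2), still 0/0.
Apply L'Hôpital: lim (16*e^(4*x - 8) - 16)/(24 - 12*x), still 0/0.
After 3 applications of L'Hôpital's rule the quotient is (64*e^(4*x - 8))/(-12); substituting x = 2 gives -16/3.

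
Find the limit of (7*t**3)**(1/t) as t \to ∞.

1

Base → ∞ and exponent → 0: an ∞^0 form.
Take logs: (1/t)·ln(7·t^3) = (ln 7 + 3·ln t)/t → 0.
So the limit is e^0 = 1.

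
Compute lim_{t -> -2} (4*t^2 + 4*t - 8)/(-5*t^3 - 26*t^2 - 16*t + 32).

-3/7

Since t = -2 makes numerator and denominator zero, (t + 2) divides both.
Cancelling it gives (4*t - 4)/(-5*t^2 - 16*t + 16); now plug in t = -2 to get -3/7.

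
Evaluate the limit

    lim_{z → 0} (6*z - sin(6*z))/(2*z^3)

18

Direct substitution gives 0/0.
Apply L'Hôpital: lim (6 - 6*cos(6*z))/(6*z^2), still 0/0.
Apply L'Hôpital: lim (36*sin(6*z))/(12*z), still 0/0.
After 3 applications of L'Hôpital's rule the quotient is (216*cos(6*z))/(12); substituting z = 0 gives 18.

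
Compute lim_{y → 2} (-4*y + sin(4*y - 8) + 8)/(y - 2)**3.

-32/3

Direct substitution gives 0/0.
Apply L'Hôpital: lim (4*cos(4*y - 8) - 4)/(3*(y - 2)^2), still 0/0.
Apply L'Hôpital: lim (-16*sin(4*y - 8))/(6*y - 12), still 0/0.
After 3 applications of L'Hôpital's rule the quotient is (-64*cos(4*y - 8))/(6); substituting y = 2 gives -32/3.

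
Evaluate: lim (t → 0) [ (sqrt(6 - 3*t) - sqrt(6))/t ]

-√(6)/4

A 0/0 form; rationalise with √(6 - 3t) + √6. This collapses the numerator to -3t, leaving -3/(√(6 - 3t) + √6) → -3/(2√6) = -√(6)/4.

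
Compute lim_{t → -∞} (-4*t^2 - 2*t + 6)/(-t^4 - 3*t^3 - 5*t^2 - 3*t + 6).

The denominator has degree 4 and the numerator degree 2. Dividing numerator and denominator by t^4 sends every term to 0 except the leading denominator term, so the limit is 0.

0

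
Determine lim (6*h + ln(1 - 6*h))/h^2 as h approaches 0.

Direct substitution gives 0/0.
Apply L'Hôpital: lim (6 - 6/(1 - 6*h))/(2*h), still 0/0.
After 2 applications of L'Hôpital's rule the quotient is (-36/(1 - 6*h)^2)/(2); substituting h = 0 gives -18.

-18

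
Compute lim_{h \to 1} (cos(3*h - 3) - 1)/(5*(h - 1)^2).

-9/10

Direct substitution gives 0/0.
Apply L'Hôpital: lim (-3*sin(3*h - 3))/(10*h - 10), still 0/0.
After 2 applications of L'Hôpital's rule the quotient is (-9*cos(3*h - 3))/(10); substituting h = 1 gives -9/10.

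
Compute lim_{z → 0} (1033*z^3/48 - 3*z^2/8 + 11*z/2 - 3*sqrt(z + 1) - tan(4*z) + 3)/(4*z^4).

15/512

Substitution gives 0/0 (the numerator vanishes to order 4).
Expand each term to order z^4: the coefficient of z^4 in -3·√(1 + z) is 15/128 and in −tan(4z) is 0.
Lower-order terms cancel with the polynomial part, so the numerator is (15/128)·z^4 + o(z^4), and the limit is (15/128)/(4) = 15/512.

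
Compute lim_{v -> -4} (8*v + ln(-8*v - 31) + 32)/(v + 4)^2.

-32

Direct substitution gives 0/0.
Apply L'Hôpital: lim (8 - 8/(-8*v - 31))/(2*v + 8), still 0/0.
After 2 applications of L'Hôpital's rule the quotient is (-64/(-8*v - 31)^2)/(2); substituting v = -4 gives -32.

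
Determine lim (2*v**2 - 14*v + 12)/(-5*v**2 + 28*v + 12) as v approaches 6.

-5/16

Direct substitution gives 0/0, so factor. Both numerator and denominator have (v - 6) as a factor.
After cancelling, the expression reduces to (2*v - 2)/(-5*v - 2).
Substituting v = 6 gives -5/16.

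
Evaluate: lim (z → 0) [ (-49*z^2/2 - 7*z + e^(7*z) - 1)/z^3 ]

Direct substitution gives 0/0.
Apply L'Hôpital: lim (-49*z + 7*e^(7*z) - 7)/(3*z^2), still 0/0.
Apply L'Hôpital: lim (49*e^(7*z) - 49)/(6*z), still 0/0.
After 3 applications of L'Hôpital's rule the quotient is (343*e^(7*z))/(6); substituting z = 0 gives 343/6.

343/6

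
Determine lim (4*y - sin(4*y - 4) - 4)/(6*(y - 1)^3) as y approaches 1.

16/9

Direct substitution gives 0/0.
Apply L'Hôpital: lim (4 - 4*cos(4*y - 4))/(18*(y - 1)^2), still 0/0.
Apply L'Hôpital: lim (16*sin(4*y - 4))/(36*y - 36), still 0/0.
After 3 applications of L'Hôpital's rule the quotient is (64*cos(4*y - 4))/(36); substituting y = 1 gives 16/9.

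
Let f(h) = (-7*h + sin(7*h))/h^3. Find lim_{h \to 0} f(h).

Direct substitution gives 0/0.
Apply L'Hôpital: lim (7*cos(7*h) - 7)/(3*h^2), still 0/0.
Apply L'Hôpital: lim (-49*sin(7*h))/(6*h), still 0/0.
After 3 applications of L'Hôpital's rule the quotient is (-343*cos(7*h))/(6); substituting h = 0 gives -343/6.

-343/6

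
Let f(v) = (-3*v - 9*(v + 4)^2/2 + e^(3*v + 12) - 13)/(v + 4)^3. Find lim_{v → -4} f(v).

Direct substitution gives 0/0.
Apply L'Hôpital: lim (-9*v + 3*e^(3*v + 12) - 39)/(3*(v + 4)^2), still 0/0.
Apply L'Hôpital: lim (9*e^(3*v + 12) - 9)/(6*v + 24), still 0/0.
After 3 applications of L'Hôpital's rule the quotient is (27*e^(3*v + 12))/(6); substituting v = -4 gives 9/2.

9/2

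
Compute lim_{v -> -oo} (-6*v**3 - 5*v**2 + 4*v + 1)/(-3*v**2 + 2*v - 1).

The numerator has higher degree (3 > 2); the quotient behaves like (-6/(-3))·v^1 for large |v|.
As v → −∞ this diverges to -∞.

-∞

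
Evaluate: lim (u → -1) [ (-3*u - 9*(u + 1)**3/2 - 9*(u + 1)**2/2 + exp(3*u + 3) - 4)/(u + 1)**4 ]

27/8

Direct substitution gives 0/0.
Apply L'Hôpital: lim (-9*u - 27*(u + 1)^2/2 + 3*e^(3*u + 3) - 12)/(4*(u + 1)^3), still 0/0.
Apply L'Hôpital: lim (-27*u + 9*e^(3*u + 3) - 36)/(12*(u + 1)^2), still 0/0.
Apply L'Hôpital: lim (27*e^(3*u + 3) - 27)/(24*u + 24), still 0/0.
After 4 applications of L'Hôpital's rule the quotient is (81*e^(3*u + 3))/(24); substituting u = -1 gives 27/8.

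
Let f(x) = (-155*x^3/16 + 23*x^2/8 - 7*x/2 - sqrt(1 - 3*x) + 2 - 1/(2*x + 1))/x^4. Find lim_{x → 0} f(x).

Substitution gives 0/0; apply L'Hôpital's rule 4 times.
After differentiating numerator and denominator 4 times the quotient is (-384/(2*x + 1)^5 + 1215/(16*(1 - 3*x)^(7/2)))/(24); at x = 0 this is -1643/128.

-1643/128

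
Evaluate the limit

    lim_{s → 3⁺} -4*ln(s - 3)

As s → 3⁺, s - 3 → 0⁺ and ln(s - 3) → −∞.
Multiplying by -4 gives ∞.

∞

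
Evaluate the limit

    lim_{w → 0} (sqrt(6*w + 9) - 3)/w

A 0/0 form; rationalise with √(9 + 6w) + √9. This collapses the numerator to 6w, leaving 6/(√(9 + 6w) + √9) → 6/(2√9) = 1.

1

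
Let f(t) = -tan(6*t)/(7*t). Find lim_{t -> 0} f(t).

-6/7

Substitution gives 0/0.
Since tan(u)/u → 1 as u → 0, tan(6t)/(6t) → 1 and the limit is 6/(-7) = -6/7.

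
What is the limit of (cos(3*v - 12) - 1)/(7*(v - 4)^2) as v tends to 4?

-9/14

Direct substitution gives 0/0.
Apply L'Hôpital: lim (-3*sin(3*v - 12))/(14*v - 56), still 0/0.
After 2 applications of L'Hôpital's rule the quotient is (-9*cos(3*v - 12))/(14); substituting v = 4 gives -9/14.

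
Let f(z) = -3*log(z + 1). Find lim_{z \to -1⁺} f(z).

∞

As z → -1⁺, z + 1 → 0⁺ and ln(z + 1) → −∞.
Multiplying by -3 gives ∞.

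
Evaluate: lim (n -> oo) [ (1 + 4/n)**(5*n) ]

e^(20)

Write it as [(1 + 4/n)^n]^(5) · (1 + 4/n)^(0). The bracketed term tends to e^(4) and the second factor to 1, so the limit is e^(20).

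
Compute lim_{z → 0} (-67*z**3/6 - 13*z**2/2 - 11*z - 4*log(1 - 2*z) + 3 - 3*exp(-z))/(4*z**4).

Substitution gives 0/0 (the numerator vanishes to order 4).
Expand each term to order z^4: the coefficient of z^4 in -3·e^(-z) is -1/8 and in -4·ln(1 - 2z) is 16.
Lower-order terms cancel with the polynomial part, so the numerator is (127/8)·z^4 + o(z^4), and the limit is (127/8)/(4) = 127/32.

127/32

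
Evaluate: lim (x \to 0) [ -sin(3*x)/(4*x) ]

-3/4

Substitution gives 0/0.
Write it as (3/(-4))·sin(3x)/(3x); since sin(u)/u → 1, the limit is -3/4.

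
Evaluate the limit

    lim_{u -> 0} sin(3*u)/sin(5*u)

3/5

Substitution gives 0/0.
Divide numerator and denominator by u: sin(3u)/u → 3 and sin(5u)/u → 5, so the limit is 1·3/5 = 3/5.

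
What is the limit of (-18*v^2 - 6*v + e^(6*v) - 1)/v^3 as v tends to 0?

36

Direct substitution gives 0/0.
Apply L'Hôpital: lim (-36*v + 6*e^(6*v) - 6)/(3*v^2), still 0/0.
Apply L'Hôpital: lim (36*e^(6*v) - 36)/(6*v), still 0/0.
After 3 applications of L'Hôpital's rule the quotient is (216*e^(6*v))/(6); substituting v = 0 gives 36.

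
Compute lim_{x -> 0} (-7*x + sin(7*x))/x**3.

-343/6

Direct substitution gives 0/0.
Apply L'Hôpital: lim (7*cos(7*x) - 7)/(3*x^2), still 0/0.
Apply L'Hôpital: lim (-49*sin(7*x))/(6*x), still 0/0.
After 3 applications of L'Hôpital's rule the quotient is (-343*cos(7*x))/(6); substituting x = 0 gives -343/6.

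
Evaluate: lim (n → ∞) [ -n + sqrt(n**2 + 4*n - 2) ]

2

An ∞ − ∞ form. Rationalising with the conjugate, the difference becomes (4n - 2) / (√(n^2 + 4*n - 2) + n).
For large n the denominator behaves like 2·n, so the quotient tends to 4/2 = 2.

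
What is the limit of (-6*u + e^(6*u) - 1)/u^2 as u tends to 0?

18

Direct substitution gives 0/0.
Apply L'Hôpital: lim (6*e^(6*u) - 6)/(2*u), still 0/0.
After 2 applications of L'Hôpital's rule the quotient is (36*e^(6*u))/(2); substituting u = 0 gives 18.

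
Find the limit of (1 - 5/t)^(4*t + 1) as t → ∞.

e^(-20)

Write it as [(1 - 5/t)^t]^(4) · (1 - 5/t)^(1). The bracketed term tends to e^(-5) and the second factor to 1, so the limit is e^(-20).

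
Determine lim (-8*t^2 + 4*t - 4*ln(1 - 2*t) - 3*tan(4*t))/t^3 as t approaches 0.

Substitution gives 0/0 (the numerator vanishes to order 3).
Expand each term to order t^3: the coefficient of t^3 in -4·ln(1 - 2t) is 32/3 and in -3·tan(4t) is -64.
Lower-order terms cancel with the polynomial part, so the numerator is (-160/3)·t^3 + o(t^3), and the limit is (-160/3)/(1) = -160/3.

-160/3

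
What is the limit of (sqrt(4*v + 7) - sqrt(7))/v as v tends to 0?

2*√(7)/7

A 0/0 form; rationalise with √(7 + 4v) + √7. This collapses the numerator to 4v, leaving 4/(√(7 + 4v) + √7) → 4/(2√7) = 2*√(7)/7.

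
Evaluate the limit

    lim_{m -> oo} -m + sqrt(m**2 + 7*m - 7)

7/2

An ∞ − ∞ form. Rationalising with the conjugate, the difference becomes (7m - 7) / (√(m^2 + 7*m - 7) + m).
For large m the denominator behaves like 2·m, so the quotient tends to 7/2 = 7/2.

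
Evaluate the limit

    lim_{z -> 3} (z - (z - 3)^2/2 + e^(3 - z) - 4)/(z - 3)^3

-1/6

Direct substitution gives 0/0.
Apply L'Hôpital: lim (-z - e^(3 - z) + 4)/(3*(z - 3)^2), still 0/0.
Apply L'Hôpital: lim (e^(3 - z) - 1)/(6*z - 18), still 0/0.
After 3 applications of L'Hôpital's rule the quotient is (-e^(3 - z))/(6); substituting z = 3 gives -1/6.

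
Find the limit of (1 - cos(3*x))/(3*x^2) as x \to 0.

Substitution gives 0/0.
Use (1 − cos u)/u² → 1/2 with u = 3x: the limit is 3²/(2·3) = 3/2.

3/2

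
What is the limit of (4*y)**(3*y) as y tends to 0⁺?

Base → 0⁺ and exponent → 0⁺: a 0^0 form.
Take logs: 3y·ln(4y). This is 0·(−∞); rewriting as ln(4y)/(1/(3y)) and applying L'Hôpital gives 0.
Hence the limit is e^0 = 1.

1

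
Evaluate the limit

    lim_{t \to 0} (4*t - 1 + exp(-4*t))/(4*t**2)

Direct substitution gives 0/0.
Apply L'Hôpital: lim (4 - 4*e^(-4*t))/(8*t), still 0/0.
After 2 applications of L'Hôpital's rule the quotient is (16*e^(-4*t))/(8); substituting t = 0 gives 2.

2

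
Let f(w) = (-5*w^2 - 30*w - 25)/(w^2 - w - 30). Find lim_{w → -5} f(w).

Direct substitution gives 0/0, so factor. Both numerator and denominator have (w + 5) as a factor.
After cancelling, the expression reduces to (-5*w - 5)/(w - 6).
Substituting w = -5 gives -20/11.

-20/11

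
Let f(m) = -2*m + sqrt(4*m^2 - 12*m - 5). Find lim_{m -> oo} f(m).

-3

An ∞ − ∞ form. Rationalising with the conjugate, the difference becomes (-12m - 5) / (√(4*m^2 - 12*m - 5) + 2m).
For large m the denominator behaves like 2·2m, so the quotient tends to -12/4 = -3.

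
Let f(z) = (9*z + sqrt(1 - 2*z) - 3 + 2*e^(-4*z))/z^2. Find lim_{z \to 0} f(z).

31/2

Substitution gives 0/0 (the numerator vanishes to order 2).
Expand each term to order z^2: the coefficient of z^2 in 2·e^(-4z) is 16 and in √(1 - 2z) is -1/2.
Lower-order terms cancel with the polynomial part, so the numerator is (31/2)·z^2 + o(z^2), and the limit is (31/2)/(1) = 31/2.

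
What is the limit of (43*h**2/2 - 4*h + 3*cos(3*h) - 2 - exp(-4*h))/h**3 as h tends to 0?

Substitution gives 0/0 (the numerator vanishes to order 3).
Expand each term to order h^3: the coefficient of h^3 in 3·cos(3h) is 0 and in −e^(-4h) is 32/3.
Lower-order terms cancel with the polynomial part, so the numerator is (32/3)·h^3 + o(h^3), and the limit is (32/3)/(1) = 32/3.

32/3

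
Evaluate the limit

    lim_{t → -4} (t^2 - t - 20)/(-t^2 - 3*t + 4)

Since t = -4 makes numerator and denominator zero, (t + 4) divides both.
Cancelling it gives (t - 5)/(1 - t); now plug in t = -4 to get -9/5.

-9/5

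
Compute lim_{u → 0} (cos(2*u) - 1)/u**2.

Direct substitution gives 0/0.
Apply L'Hôpital: lim (-2*sin(2*u))/(2*u), still 0/0.
After 2 applications of L'Hôpital's rule the quotient is (-4*cos(2*u))/(2); substituting u = 0 gives -2.

-2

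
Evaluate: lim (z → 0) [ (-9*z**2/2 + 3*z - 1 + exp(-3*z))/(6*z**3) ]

-3/4

Direct substitution gives 0/0.
Apply L'Hôpital: lim (-9*z + 3 - 3*e^(-3*z))/(18*z^2), still 0/0.
Apply L'Hôpital: lim (-9 + 9*e^(-3*z))/(36*z), still 0/0.
After 3 applications of L'Hôpital's rule the quotient is (-27*e^(-3*z))/(36); substituting z = 0 gives -3/4.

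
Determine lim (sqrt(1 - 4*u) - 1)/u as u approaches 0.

Substitution gives 0/0. Multiply numerator and denominator by the conjugate √(1 - 4u) + √1.
The numerator becomes (1 - 4u) − 1 = -4u, so the expression simplifies to -4/(√(1 - 4u) + √1).
Letting u → 0 gives -4/(2√1) = -2.

-2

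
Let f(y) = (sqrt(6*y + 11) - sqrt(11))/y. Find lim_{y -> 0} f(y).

3*√(11)/11

A 0/0 form; rationalise with √(11 + 6y) + √11. This collapses the numerator to 6y, leaving 6/(√(11 + 6y) + √11) → 6/(2√11) = 3*√(11)/11.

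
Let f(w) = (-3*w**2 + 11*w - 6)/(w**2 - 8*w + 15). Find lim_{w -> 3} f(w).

Since w = 3 makes numerator and denominator zero, (w - 3) divides both.
Cancelling it gives (2 - 3*w)/(w - 5); now plug in w = 3 to get 7/2.

7/2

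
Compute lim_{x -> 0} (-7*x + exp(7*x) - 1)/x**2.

Direct substitution gives 0/0.
Apply L'Hôpital: lim (7*e^(7*x) - 7)/(2*x), still 0/0.
After 2 applications of L'Hôpital's rule the quotient is (49*e^(7*x))/(2); substituting x = 0 gives 49/2.

49/2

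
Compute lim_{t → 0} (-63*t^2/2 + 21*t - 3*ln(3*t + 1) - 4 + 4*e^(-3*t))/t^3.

Substitution gives 0/0 (the numerator vanishes to order 3).
Expand each term to order t^3: the coefficient of t^3 in -3·ln(1 + 3t) is -27 and in 4·e^(-3t) is -18.
Lower-order terms cancel with the polynomial part, so the numerator is (-45)·t^3 + o(t^3), and the limit is (-45)/(1) = -45.

-45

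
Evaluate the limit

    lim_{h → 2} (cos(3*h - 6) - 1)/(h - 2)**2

Direct substitution gives 0/0.
Apply L'Hôpital: lim (-3*sin(3*h - 6))/(2*h - 4), still 0/0.
After 2 applications of L'Hôpital's rule the quotient is (-9*cos(3*h - 6))/(2); substituting h = 2 gives -9/2.

-9/2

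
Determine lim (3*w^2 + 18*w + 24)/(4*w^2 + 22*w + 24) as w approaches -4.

3/5

Since w = -4 makes numerator and denominator zero, (w + 4) divides both.
Cancelling it gives (3*w + 6)/(4*w + 6); now plug in w = -4 to get 3/5.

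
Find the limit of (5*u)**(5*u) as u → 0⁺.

1

Base → 0⁺ and exponent → 0⁺: a 0^0 form.
Take logs: 5u·ln(5u). This is 0·(−∞); rewriting as ln(5u)/(1/(5u)) and applying L'Hôpital gives 0.
Hence the limit is e^0 = 1.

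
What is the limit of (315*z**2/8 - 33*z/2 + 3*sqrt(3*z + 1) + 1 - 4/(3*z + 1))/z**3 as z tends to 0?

1809/16

Substitution gives 0/0; apply L'Hôpital's rule 3 times.
After differentiating numerator and denominator 3 times the quotient is (648/(3*z + 1)^4 + 243/(8*(3*z + 1)^(5/2)))/(6); at z = 0 this is 1809/16.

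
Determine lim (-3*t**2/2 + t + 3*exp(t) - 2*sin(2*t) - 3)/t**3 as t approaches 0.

19/6

Substitution gives 0/0; apply L'Hôpital's rule 3 times.
After differentiating numerator and denominator 3 times the quotient is (3*e^(t) + 16*cos(2*t))/(6); at t = 0 this is 19/6.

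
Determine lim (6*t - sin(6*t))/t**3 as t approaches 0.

36

Direct substitution gives 0/0.
Apply L'Hôpital: lim (6 - 6*cos(6*t))/(3*t^2), still 0/0.
Apply L'Hôpital: lim (36*sin(6*t))/(6*t), still 0/0.
After 3 applications of L'Hôpital's rule the quotient is (216*cos(6*t))/(6); substituting t = 0 gives 36.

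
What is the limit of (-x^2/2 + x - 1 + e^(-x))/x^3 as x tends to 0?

-1/6

Direct substitution gives 0/0.
Apply L'Hôpital: lim (-x + 1 - e^(-x))/(3*x^2), still 0/0.
Apply L'Hôpital: lim (-1 + e^(-x))/(6*x), still 0/0.
After 3 applications of L'Hôpital's rule the quotient is (-e^(-x))/(6); substituting x = 0 gives -1/6.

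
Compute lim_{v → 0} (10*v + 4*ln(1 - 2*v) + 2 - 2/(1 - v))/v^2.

Substitution gives 0/0; apply L'Hôpital's rule 2 times.
After differentiating numerator and denominator 2 times the quotient is (-16/(2*v - 1)^2 + 4/(v - 1)^3)/(2); at v = 0 this is -10.

-10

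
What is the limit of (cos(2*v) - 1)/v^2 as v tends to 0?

Direct substitution gives 0/0.
Apply L'Hôpital: lim (-2*sin(2*v))/(2*v), still 0/0.
After 2 applications of L'Hôpital's rule the quotient is (-4*cos(2*v))/(2); substituting v = 0 gives -2.

-2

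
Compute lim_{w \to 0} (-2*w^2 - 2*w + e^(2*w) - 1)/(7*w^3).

Direct substitution gives 0/0.
Apply L'Hôpital: lim (-4*w + 2*e^(2*w) - 2)/(21*w^2), still 0/0.
Apply L'Hôpital: lim (4*e^(2*w) - 4)/(42*w), still 0/0.
After 3 applications of L'Hôpital's rule the quotient is (8*e^(2*w))/(42); substituting w = 0 gives 4/21.

4/21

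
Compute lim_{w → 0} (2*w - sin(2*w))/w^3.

4/3

Direct substitution gives 0/0.
Apply L'Hôpital: lim (2 - 2*cos(2*w))/(3*w^2), still 0/0.
Apply L'Hôpital: lim (4*sin(2*w))/(6*w), still 0/0.
After 3 applications of L'Hôpital's rule the quotient is (8*cos(2*w))/(6); substituting w = 0 gives 4/3.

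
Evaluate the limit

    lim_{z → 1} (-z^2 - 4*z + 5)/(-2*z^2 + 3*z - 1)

6

Direct substitution gives 0/0, so factor. Both numerator and denominator have (z - 1) as a factor.
After cancelling, the expression reduces to (-z - 5)/(1 - 2*z).
Substituting z = 1 gives 6.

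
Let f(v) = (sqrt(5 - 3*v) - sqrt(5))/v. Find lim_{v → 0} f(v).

-3*√(5)/10

Substitution gives 0/0. Multiply numerator and denominator by the conjugate √(5 - 3v) + √5.
The numerator becomes (5 - 3v) − 5 = -3v, so the expression simplifies to -3/(√(5 - 3v) + √5).
Letting v → 0 gives -3/(2√5) = -3*√(5)/10.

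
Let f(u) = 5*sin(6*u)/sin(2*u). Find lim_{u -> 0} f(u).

15

Substitution gives 0/0.
Divide numerator and denominator by u: sin(6u)/u → 6 and sin(2u)/u → 2, so the limit is 5·6/2 = 15.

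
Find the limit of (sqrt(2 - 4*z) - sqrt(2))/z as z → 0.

-√(2)

A 0/0 form; rationalise with √(2 - 4z) + √2. This collapses the numerator to -4z, leaving -4/(√(2 - 4z) + √2) → -4/(2√2) = -√(2).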